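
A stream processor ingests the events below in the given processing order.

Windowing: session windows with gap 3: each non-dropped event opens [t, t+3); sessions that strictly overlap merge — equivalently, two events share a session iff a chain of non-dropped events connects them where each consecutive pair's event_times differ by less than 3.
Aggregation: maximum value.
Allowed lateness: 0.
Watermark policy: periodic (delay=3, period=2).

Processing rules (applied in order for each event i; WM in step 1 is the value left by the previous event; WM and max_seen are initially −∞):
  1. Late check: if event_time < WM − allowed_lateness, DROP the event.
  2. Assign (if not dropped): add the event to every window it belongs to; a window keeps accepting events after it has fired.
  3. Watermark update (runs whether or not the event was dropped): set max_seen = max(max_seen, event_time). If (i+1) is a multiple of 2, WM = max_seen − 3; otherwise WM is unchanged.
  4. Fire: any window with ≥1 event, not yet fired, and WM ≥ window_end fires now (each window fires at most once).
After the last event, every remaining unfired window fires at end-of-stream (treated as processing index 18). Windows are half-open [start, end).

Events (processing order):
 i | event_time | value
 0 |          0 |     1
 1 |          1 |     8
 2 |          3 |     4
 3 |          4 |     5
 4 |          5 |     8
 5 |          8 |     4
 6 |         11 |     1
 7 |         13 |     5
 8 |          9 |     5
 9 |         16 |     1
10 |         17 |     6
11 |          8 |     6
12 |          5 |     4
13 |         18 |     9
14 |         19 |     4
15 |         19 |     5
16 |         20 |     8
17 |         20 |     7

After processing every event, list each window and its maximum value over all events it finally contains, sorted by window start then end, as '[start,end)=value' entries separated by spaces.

[0,8)=8 [8,11)=4 [11,16)=5 [16,23)=9

i=0 t=0 v=1: → [0,3); WM=−∞
i=1 t=1 v=8: → [0,4); WM=-2
i=2 t=3 v=4: → [0,6); WM=-2
i=3 t=4 v=5: → [0,7); WM=1
i=4 t=5 v=8: → [0,8); WM=1
i=5 t=8 v=4: → [8,11); WM=5
i=6 t=11 v=1: → [11,14); WM=5
i=7 t=13 v=5: → [11,16); WM=10
i=8 t=9 v=5: DROP (t<10-0); WM=10
i=9 t=16 v=1: → [16,19); WM=13
i=10 t=17 v=6: → [16,20); WM=13
i=11 t=8 v=6: DROP (t<13-0); WM=14
i=12 t=5 v=4: DROP (t<14-0); WM=14
i=13 t=18 v=9: → [16,21); WM=15
i=14 t=19 v=4: → [16,22); WM=15
i=15 t=19 v=5: → [16,22); WM=16
i=16 t=20 v=8: → [16,23); WM=16
i=17 t=20 v=7: → [16,23); WM=17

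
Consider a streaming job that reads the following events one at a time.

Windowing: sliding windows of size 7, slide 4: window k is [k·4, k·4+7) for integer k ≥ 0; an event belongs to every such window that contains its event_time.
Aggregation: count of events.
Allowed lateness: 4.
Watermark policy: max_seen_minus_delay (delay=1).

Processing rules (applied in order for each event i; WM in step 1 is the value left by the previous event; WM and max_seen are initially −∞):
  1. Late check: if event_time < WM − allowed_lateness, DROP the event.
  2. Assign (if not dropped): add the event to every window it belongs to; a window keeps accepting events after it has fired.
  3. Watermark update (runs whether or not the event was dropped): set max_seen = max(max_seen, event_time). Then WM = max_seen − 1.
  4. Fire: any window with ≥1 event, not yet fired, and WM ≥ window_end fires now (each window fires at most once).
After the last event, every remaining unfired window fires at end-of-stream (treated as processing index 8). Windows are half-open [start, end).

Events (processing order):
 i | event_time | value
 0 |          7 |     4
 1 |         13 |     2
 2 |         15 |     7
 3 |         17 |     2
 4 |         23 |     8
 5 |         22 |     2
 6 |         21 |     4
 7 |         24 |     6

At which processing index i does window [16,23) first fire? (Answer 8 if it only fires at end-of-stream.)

7

i=0 t=7 v=4: → [4,11); WM=6
i=1 t=13 v=2: → [12,19),[8,15); WM=12; [4,11) fires=1
i=2 t=15 v=7: → [12,19); WM=14
i=3 t=17 v=2: → [16,23),[12,19); WM=16; [8,15) fires=1
i=4 t=23 v=8: → [20,27); WM=22; [12,19) fires=3
i=5 t=22 v=2: → [20,27),[16,23); WM=22
i=6 t=21 v=4: → [20,27),[16,23); WM=22
i=7 t=24 v=6: → [24,31),[20,27); WM=23; [16,23) fires=3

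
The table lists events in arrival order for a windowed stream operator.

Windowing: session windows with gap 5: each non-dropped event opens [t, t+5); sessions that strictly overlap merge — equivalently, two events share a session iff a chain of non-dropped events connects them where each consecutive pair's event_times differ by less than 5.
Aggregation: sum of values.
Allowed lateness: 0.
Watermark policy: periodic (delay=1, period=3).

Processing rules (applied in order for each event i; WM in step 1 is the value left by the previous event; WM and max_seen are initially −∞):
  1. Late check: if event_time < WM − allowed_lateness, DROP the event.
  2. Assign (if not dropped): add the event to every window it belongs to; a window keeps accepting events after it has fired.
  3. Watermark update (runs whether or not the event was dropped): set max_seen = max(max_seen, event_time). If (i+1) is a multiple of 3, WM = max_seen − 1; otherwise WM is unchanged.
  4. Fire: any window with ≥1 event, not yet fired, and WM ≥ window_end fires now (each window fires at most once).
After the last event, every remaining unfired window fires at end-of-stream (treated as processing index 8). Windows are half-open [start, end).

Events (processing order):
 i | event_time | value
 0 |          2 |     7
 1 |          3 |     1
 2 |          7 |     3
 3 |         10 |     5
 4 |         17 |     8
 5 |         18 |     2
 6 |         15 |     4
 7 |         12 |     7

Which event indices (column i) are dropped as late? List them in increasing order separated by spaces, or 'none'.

6 7

i=0 t=2 v=7: → [2,7); WM=−∞
i=1 t=3 v=1: → [2,8); WM=−∞
i=2 t=7 v=3: → [2,12); WM=6
i=3 t=10 v=5: → [2,15); WM=6
i=4 t=17 v=8: → [17,22); WM=6
i=5 t=18 v=2: → [17,23); WM=17
i=6 t=15 v=4: DROP (t<17-0); WM=17
i=7 t=12 v=7: DROP (t<17-0); WM=17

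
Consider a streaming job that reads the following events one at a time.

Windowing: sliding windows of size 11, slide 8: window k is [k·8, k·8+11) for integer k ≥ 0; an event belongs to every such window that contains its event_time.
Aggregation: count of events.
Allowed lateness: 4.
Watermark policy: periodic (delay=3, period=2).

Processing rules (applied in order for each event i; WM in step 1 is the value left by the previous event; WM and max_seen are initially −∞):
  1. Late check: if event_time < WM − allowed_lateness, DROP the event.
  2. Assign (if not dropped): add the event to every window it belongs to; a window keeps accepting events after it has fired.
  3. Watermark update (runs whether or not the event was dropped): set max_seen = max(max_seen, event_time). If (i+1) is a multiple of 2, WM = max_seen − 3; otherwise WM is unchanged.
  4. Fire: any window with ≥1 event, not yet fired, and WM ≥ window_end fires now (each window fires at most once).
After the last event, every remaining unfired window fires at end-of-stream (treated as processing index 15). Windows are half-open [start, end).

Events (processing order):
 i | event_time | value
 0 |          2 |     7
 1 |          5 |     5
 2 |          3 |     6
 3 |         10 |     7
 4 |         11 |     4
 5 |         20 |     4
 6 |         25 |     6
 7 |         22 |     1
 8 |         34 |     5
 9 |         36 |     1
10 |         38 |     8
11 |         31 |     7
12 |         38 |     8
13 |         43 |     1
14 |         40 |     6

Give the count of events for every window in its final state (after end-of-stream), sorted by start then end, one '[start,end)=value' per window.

[0,11)=4 [8,19)=2 [16,27)=3 [24,35)=3 [32,43)=5 [40,51)=2

i=0 t=2 v=7: → [0,11); WM=−∞
i=1 t=5 v=5: → [0,11); WM=2
i=2 t=3 v=6: → [0,11); WM=2
i=3 t=10 v=7: → [8,19),[0,11); WM=7
i=4 t=11 v=4: → [8,19); WM=7
i=5 t=20 v=4: → [16,27); WM=17; [0,11) fires=4
i=6 t=25 v=6: → [24,35),[16,27); WM=17
i=7 t=22 v=1: → [16,27); WM=22; [8,19) fires=2
i=8 t=34 v=5: → [32,43),[24,35); WM=22
i=9 t=36 v=1: → [32,43); WM=33; [16,27) fires=3
i=10 t=38 v=8: → [32,43); WM=33
i=11 t=31 v=7: → [24,35); WM=35; [24,35) fires=3
i=12 t=38 v=8: → [32,43); WM=35
i=13 t=43 v=1: → [40,51); WM=40
i=14 t=40 v=6: → [40,51),[32,43); WM=40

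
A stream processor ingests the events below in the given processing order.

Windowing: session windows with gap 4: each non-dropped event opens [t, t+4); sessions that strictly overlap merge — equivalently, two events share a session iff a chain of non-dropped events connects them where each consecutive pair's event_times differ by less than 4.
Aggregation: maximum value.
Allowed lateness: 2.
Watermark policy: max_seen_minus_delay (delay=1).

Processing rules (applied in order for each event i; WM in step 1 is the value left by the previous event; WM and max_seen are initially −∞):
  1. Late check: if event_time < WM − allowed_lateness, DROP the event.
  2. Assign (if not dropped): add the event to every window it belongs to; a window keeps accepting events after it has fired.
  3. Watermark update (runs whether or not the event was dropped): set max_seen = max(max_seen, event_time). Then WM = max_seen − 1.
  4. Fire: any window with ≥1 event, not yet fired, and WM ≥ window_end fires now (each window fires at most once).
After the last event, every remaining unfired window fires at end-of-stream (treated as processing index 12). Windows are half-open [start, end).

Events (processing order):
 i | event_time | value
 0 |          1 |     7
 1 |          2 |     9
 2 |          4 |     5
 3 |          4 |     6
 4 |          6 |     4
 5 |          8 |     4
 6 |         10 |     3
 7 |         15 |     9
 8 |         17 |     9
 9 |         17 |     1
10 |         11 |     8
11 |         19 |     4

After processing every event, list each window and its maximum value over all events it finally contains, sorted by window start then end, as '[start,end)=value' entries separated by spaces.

i=0 t=1 v=7: → [1,5); WM=0
i=1 t=2 v=9: → [1,6); WM=1
i=2 t=4 v=5: → [1,8); WM=3
i=3 t=4 v=6: → [1,8); WM=3
i=4 t=6 v=4: → [1,10); WM=5
i=5 t=8 v=4: → [1,12); WM=7
i=6 t=10 v=3: → [1,14); WM=9
i=7 t=15 v=9: → [15,19); WM=14
i=8 t=17 v=9: → [15,21); WM=16
i=9 t=17 v=1: → [15,21); WM=16
i=10 t=11 v=8: DROP (t<16-2); WM=16
i=11 t=19 v=4: → [15,23); WM=18

[1,14)=9 [15,23)=9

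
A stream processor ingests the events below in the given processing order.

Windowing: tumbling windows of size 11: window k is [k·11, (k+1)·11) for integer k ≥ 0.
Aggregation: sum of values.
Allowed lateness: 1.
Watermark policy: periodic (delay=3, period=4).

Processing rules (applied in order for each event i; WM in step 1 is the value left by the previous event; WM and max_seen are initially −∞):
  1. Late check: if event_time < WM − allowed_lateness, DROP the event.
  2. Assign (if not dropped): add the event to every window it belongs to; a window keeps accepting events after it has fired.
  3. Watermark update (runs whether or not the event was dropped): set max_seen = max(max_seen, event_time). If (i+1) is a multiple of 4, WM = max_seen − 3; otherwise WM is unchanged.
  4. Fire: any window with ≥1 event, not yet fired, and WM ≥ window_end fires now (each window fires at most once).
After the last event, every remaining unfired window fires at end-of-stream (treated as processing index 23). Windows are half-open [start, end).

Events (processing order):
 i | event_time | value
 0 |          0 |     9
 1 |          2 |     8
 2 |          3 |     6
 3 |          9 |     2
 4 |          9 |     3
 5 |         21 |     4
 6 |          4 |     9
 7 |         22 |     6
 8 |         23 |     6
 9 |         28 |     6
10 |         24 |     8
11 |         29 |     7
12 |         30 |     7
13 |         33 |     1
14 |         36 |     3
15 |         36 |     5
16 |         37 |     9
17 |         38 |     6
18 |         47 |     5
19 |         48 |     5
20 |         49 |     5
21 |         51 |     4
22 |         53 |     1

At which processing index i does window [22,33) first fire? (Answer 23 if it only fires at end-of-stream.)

i=0 t=0 v=9: → [0,11); WM=−∞
i=1 t=2 v=8: → [0,11); WM=−∞
i=2 t=3 v=6: → [0,11); WM=−∞
i=3 t=9 v=2: → [0,11); WM=6
i=4 t=9 v=3: → [0,11); WM=6
i=5 t=21 v=4: → [11,22); WM=6
i=6 t=4 v=9: DROP (t<6-1); WM=6
i=7 t=22 v=6: → [22,33); WM=19; [0,11) fires=28
i=8 t=23 v=6: → [22,33); WM=19
i=9 t=28 v=6: → [22,33); WM=19
i=10 t=24 v=8: → [22,33); WM=19
i=11 t=29 v=7: → [22,33); WM=26; [11,22) fires=4
i=12 t=30 v=7: → [22,33); WM=26
i=13 t=33 v=1: → [33,44); WM=26
i=14 t=36 v=3: → [33,44); WM=26
i=15 t=36 v=5: → [33,44); WM=33; [22,33) fires=40
i=16 t=37 v=9: → [33,44); WM=33
i=17 t=38 v=6: → [33,44); WM=33
i=18 t=47 v=5: → [44,55); WM=33
i=19 t=48 v=5: → [44,55); WM=45; [33,44) fires=24
i=20 t=49 v=5: → [44,55); WM=45
i=21 t=51 v=4: → [44,55); WM=45
i=22 t=53 v=1: → [44,55); WM=45

15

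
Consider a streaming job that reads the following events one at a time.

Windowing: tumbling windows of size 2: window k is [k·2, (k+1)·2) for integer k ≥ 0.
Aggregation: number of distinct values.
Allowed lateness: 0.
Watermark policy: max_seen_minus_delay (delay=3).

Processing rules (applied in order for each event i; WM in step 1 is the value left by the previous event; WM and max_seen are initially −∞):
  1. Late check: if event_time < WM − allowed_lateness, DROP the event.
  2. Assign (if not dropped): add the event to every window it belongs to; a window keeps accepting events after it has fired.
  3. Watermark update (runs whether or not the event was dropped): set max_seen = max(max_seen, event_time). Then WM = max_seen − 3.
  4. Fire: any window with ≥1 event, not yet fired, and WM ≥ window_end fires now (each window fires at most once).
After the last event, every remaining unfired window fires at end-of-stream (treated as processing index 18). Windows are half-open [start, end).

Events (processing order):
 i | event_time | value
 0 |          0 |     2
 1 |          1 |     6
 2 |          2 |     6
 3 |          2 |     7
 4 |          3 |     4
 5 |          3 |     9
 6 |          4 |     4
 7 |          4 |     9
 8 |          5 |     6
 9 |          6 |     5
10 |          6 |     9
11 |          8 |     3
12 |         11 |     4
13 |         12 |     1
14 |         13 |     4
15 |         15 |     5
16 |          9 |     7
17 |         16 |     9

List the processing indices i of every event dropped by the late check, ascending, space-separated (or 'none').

i=0 t=0 v=2: → [0,2); WM=-3
i=1 t=1 v=6: → [0,2); WM=-2
i=2 t=2 v=6: → [2,4); WM=-1
i=3 t=2 v=7: → [2,4); WM=-1
i=4 t=3 v=4: → [2,4); WM=0
i=5 t=3 v=9: → [2,4); WM=0
i=6 t=4 v=4: → [4,6); WM=1
i=7 t=4 v=9: → [4,6); WM=1
i=8 t=5 v=6: → [4,6); WM=2; [0,2) fires=2
i=9 t=6 v=5: → [6,8); WM=3
i=10 t=6 v=9: → [6,8); WM=3
i=11 t=8 v=3: → [8,10); WM=5; [2,4) fires=4
i=12 t=11 v=4: → [10,12); WM=8; [4,6) fires=3 [6,8) fires=2
i=13 t=12 v=1: → [12,14); WM=9
i=14 t=13 v=4: → [12,14); WM=10; [8,10) fires=1
i=15 t=15 v=5: → [14,16); WM=12; [10,12) fires=1
i=16 t=9 v=7: DROP (t<12-0); WM=12
i=17 t=16 v=9: → [16,18); WM=13

16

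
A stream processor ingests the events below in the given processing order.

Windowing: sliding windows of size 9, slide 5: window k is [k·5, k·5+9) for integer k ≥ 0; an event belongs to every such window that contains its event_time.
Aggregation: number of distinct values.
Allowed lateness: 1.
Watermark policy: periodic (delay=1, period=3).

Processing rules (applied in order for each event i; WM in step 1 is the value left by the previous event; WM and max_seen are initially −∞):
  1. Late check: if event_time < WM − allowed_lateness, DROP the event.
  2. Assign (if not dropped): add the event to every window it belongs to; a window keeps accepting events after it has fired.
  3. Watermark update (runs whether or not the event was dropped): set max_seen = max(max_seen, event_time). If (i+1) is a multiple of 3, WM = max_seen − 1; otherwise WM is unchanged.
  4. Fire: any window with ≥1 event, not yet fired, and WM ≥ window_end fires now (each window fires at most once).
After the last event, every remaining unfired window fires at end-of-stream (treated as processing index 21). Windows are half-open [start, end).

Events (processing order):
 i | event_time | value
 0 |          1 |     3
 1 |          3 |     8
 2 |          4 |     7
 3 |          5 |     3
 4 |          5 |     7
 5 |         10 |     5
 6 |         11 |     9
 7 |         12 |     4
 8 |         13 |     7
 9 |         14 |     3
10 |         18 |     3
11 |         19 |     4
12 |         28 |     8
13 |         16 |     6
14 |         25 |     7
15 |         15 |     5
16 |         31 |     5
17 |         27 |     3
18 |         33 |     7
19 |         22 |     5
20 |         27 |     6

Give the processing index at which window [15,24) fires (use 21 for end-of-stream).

14

i=0 t=1 v=3: → [0,9); WM=−∞
i=1 t=3 v=8: → [0,9); WM=−∞
i=2 t=4 v=7: → [0,9); WM=3
i=3 t=5 v=3: → [5,14),[0,9); WM=3
i=4 t=5 v=7: → [5,14),[0,9); WM=3
i=5 t=10 v=5: → [10,19),[5,14); WM=9; [0,9) fires=3
i=6 t=11 v=9: → [10,19),[5,14); WM=9
i=7 t=12 v=4: → [10,19),[5,14); WM=9
i=8 t=13 v=7: → [10,19),[5,14); WM=12
i=9 t=14 v=3: → [10,19); WM=12
i=10 t=18 v=3: → [15,24),[10,19); WM=12
i=11 t=19 v=4: → [15,24); WM=18; [5,14) fires=5
i=12 t=28 v=8: → [25,34),[20,29); WM=18
i=13 t=16 v=6: DROP (t<18-1); WM=18
i=14 t=25 v=7: → [25,34),[20,29); WM=27; [10,19) fires=5 [15,24) fires=2
i=15 t=15 v=5: DROP (t<27-1); WM=27
i=16 t=31 v=5: → [30,39),[25,34); WM=27
i=17 t=27 v=3: → [25,34),[20,29); WM=30; [20,29) fires=3
i=18 t=33 v=7: → [30,39),[25,34); WM=30
i=19 t=22 v=5: DROP (t<30-1); WM=30
i=20 t=27 v=6: DROP (t<30-1); WM=32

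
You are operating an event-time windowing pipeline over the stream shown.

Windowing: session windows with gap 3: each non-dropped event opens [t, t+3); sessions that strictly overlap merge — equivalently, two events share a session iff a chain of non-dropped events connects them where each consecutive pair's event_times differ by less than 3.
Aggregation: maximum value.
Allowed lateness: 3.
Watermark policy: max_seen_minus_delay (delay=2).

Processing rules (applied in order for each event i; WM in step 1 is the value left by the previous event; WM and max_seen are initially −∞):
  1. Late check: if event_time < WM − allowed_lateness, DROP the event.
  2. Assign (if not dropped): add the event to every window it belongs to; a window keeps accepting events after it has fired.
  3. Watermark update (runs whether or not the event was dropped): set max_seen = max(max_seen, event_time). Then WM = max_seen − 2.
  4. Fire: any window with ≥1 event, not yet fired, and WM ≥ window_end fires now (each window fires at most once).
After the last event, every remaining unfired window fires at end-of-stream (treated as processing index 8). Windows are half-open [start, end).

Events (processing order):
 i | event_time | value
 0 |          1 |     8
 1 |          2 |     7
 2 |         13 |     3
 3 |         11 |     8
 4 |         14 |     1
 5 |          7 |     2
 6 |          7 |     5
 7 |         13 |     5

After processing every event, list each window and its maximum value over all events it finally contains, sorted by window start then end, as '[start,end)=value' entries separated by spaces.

i=0 t=1 v=8: → [1,4); WM=-1
i=1 t=2 v=7: → [1,5); WM=0
i=2 t=13 v=3: → [13,16); WM=11
i=3 t=11 v=8: → [11,16); WM=11
i=4 t=14 v=1: → [11,17); WM=12
i=5 t=7 v=2: DROP (t<12-3); WM=12
i=6 t=7 v=5: DROP (t<12-3); WM=12
i=7 t=13 v=5: → [11,17); WM=12

[1,5)=8 [11,17)=8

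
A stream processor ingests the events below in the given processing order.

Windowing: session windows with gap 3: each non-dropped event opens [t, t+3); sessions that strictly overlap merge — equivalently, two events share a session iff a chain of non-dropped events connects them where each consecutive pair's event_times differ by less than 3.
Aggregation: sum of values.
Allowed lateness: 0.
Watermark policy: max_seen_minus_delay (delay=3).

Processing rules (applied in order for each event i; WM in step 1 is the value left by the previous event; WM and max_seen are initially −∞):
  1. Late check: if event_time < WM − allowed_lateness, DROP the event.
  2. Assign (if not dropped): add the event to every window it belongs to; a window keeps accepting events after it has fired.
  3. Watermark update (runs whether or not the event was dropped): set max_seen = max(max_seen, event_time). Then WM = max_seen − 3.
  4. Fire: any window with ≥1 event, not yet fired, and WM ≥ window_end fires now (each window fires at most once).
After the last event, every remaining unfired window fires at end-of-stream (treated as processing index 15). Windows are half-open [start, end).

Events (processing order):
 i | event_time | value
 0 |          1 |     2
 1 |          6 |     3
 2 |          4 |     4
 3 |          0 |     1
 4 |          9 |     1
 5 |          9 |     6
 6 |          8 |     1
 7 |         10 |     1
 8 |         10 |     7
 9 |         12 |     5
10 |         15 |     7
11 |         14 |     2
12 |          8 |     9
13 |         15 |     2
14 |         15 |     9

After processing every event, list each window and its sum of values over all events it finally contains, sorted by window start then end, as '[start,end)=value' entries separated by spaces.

[1,4)=2 [4,18)=48

i=0 t=1 v=2: → [1,4); WM=-2
i=1 t=6 v=3: → [6,9); WM=3
i=2 t=4 v=4: → [4,9); WM=3
i=3 t=0 v=1: DROP (t<3-0); WM=3
i=4 t=9 v=1: → [9,12); WM=6
i=5 t=9 v=6: → [9,12); WM=6
i=6 t=8 v=1: → [4,12); WM=6
i=7 t=10 v=1: → [4,13); WM=7
i=8 t=10 v=7: → [4,13); WM=7
i=9 t=12 v=5: → [4,15); WM=9
i=10 t=15 v=7: → [15,18); WM=12
i=11 t=14 v=2: → [4,18); WM=12
i=12 t=8 v=9: DROP (t<12-0); WM=12
i=13 t=15 v=2: → [4,18); WM=12
i=14 t=15 v=9: → [4,18); WM=12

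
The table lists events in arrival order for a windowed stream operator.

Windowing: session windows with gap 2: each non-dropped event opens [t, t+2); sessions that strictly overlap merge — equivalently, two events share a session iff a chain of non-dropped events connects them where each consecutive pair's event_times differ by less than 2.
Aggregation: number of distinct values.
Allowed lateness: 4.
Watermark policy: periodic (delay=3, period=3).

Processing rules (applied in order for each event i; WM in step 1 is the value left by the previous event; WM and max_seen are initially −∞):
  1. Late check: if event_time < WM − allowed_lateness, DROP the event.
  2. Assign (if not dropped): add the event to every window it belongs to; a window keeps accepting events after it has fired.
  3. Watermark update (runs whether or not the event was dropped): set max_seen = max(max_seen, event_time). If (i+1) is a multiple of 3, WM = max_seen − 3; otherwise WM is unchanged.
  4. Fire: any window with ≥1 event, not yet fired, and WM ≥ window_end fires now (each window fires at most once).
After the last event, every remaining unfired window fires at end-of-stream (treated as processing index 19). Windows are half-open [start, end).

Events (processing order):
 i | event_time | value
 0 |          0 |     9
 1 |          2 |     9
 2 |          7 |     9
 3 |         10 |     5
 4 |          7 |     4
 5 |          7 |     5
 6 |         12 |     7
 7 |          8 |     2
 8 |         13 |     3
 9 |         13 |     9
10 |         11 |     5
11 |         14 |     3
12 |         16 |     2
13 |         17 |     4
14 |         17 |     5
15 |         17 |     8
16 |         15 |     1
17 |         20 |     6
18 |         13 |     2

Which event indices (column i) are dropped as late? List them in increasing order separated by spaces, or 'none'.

i=0 t=0 v=9: → [0,2); WM=−∞
i=1 t=2 v=9: → [2,4); WM=−∞
i=2 t=7 v=9: → [7,9); WM=4
i=3 t=10 v=5: → [10,12); WM=4
i=4 t=7 v=4: → [7,9); WM=4
i=5 t=7 v=5: → [7,9); WM=7
i=6 t=12 v=7: → [12,14); WM=7
i=7 t=8 v=2: → [7,10); WM=7
i=8 t=13 v=3: → [12,15); WM=10
i=9 t=13 v=9: → [12,15); WM=10
i=10 t=11 v=5: → [10,15); WM=10
i=11 t=14 v=3: → [10,16); WM=11
i=12 t=16 v=2: → [16,18); WM=11
i=13 t=17 v=4: → [16,19); WM=11
i=14 t=17 v=5: → [16,19); WM=14
i=15 t=17 v=8: → [16,19); WM=14
i=16 t=15 v=1: → [10,19); WM=14
i=17 t=20 v=6: → [20,22); WM=17
i=18 t=13 v=2: → [10,19); WM=17

none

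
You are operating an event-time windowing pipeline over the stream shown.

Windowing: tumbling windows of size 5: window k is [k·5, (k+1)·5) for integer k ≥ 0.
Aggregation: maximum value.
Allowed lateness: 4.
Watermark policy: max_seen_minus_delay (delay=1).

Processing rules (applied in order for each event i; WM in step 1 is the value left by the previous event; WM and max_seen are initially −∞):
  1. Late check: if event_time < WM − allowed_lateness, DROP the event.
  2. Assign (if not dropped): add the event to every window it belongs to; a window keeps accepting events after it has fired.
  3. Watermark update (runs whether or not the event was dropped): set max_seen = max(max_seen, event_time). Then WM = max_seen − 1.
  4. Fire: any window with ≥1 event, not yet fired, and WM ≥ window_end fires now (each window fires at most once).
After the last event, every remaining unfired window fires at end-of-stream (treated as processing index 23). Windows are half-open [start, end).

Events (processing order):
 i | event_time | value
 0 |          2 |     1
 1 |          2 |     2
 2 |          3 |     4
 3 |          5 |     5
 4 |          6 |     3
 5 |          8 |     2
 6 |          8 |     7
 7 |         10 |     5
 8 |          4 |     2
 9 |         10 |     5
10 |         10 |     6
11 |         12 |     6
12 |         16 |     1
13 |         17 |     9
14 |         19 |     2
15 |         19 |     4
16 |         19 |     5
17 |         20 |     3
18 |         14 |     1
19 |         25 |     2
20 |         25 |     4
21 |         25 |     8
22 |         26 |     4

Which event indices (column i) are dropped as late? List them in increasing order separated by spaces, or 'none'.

i=0 t=2 v=1: → [0,5); WM=1
i=1 t=2 v=2: → [0,5); WM=1
i=2 t=3 v=4: → [0,5); WM=2
i=3 t=5 v=5: → [5,10); WM=4
i=4 t=6 v=3: → [5,10); WM=5; [0,5) fires=4
i=5 t=8 v=2: → [5,10); WM=7
i=6 t=8 v=7: → [5,10); WM=7
i=7 t=10 v=5: → [10,15); WM=9
i=8 t=4 v=2: DROP (t<9-4); WM=9
i=9 t=10 v=5: → [10,15); WM=9
i=10 t=10 v=6: → [10,15); WM=9
i=11 t=12 v=6: → [10,15); WM=11; [5,10) fires=7
i=12 t=16 v=1: → [15,20); WM=15; [10,15) fires=6
i=13 t=17 v=9: → [15,20); WM=16
i=14 t=19 v=2: → [15,20); WM=18
i=15 t=19 v=4: → [15,20); WM=18
i=16 t=19 v=5: → [15,20); WM=18
i=17 t=20 v=3: → [20,25); WM=19
i=18 t=14 v=1: DROP (t<19-4); WM=19
i=19 t=25 v=2: → [25,30); WM=24; [15,20) fires=9
i=20 t=25 v=4: → [25,30); WM=24
i=21 t=25 v=8: → [25,30); WM=24
i=22 t=26 v=4: → [25,30); WM=25; [20,25) fires=3

8 18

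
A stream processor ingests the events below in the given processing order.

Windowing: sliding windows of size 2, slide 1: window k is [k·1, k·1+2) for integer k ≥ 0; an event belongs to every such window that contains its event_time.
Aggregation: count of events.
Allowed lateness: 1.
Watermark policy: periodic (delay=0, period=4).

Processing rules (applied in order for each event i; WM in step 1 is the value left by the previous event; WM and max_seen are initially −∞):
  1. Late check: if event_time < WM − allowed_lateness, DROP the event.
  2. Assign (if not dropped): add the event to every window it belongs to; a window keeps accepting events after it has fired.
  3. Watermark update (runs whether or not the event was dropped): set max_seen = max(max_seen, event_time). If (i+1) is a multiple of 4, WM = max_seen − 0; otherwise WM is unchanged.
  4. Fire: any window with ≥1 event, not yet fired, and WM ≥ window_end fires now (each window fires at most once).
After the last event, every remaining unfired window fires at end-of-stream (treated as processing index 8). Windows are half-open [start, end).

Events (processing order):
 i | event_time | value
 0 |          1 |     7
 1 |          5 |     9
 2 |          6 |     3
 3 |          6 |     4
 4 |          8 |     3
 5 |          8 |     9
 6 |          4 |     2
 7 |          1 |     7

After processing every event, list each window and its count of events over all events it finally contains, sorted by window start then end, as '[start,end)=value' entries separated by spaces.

[0,2)=1 [1,3)=1 [4,6)=1 [5,7)=3 [6,8)=2 [7,9)=2 [8,10)=2

i=0 t=1 v=7: → [1,3),[0,2); WM=−∞
i=1 t=5 v=9: → [5,7),[4,6); WM=−∞
i=2 t=6 v=3: → [6,8),[5,7); WM=−∞
i=3 t=6 v=4: → [6,8),[5,7); WM=6; [0,2) fires=1 [1,3) fires=1 [4,6) fires=1
i=4 t=8 v=3: → [8,10),[7,9); WM=6
i=5 t=8 v=9: → [8,10),[7,9); WM=6
i=6 t=4 v=2: DROP (t<6-1); WM=6
i=7 t=1 v=7: DROP (t<6-1); WM=8; [5,7) fires=3 [6,8) fires=2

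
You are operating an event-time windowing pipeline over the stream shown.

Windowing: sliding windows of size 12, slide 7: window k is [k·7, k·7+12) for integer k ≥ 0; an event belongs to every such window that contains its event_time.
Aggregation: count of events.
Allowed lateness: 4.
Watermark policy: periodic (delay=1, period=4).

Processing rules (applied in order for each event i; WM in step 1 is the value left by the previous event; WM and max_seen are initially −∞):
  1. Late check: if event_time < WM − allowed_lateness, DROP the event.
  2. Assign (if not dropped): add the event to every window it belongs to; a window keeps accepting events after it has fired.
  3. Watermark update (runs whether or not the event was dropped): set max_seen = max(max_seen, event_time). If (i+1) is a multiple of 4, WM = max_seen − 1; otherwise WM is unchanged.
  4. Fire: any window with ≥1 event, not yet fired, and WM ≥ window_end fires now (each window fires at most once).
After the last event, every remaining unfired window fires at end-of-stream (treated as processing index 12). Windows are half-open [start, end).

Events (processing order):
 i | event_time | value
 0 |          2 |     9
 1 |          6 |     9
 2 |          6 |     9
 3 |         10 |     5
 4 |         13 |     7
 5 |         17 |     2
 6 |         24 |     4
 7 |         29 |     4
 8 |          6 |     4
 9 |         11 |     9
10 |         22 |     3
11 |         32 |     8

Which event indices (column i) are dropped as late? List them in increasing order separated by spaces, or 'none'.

i=0 t=2 v=9: → [0,12); WM=−∞
i=1 t=6 v=9: → [0,12); WM=−∞
i=2 t=6 v=9: → [0,12); WM=−∞
i=3 t=10 v=5: → [7,19),[0,12); WM=9
i=4 t=13 v=7: → [7,19); WM=9
i=5 t=17 v=2: → [14,26),[7,19); WM=9
i=6 t=24 v=4: → [21,33),[14,26); WM=9
i=7 t=29 v=4: → [28,40),[21,33); WM=28; [0,12) fires=4 [7,19) fires=3 [14,26) fires=2
i=8 t=6 v=4: DROP (t<28-4); WM=28
i=9 t=11 v=9: DROP (t<28-4); WM=28
i=10 t=22 v=3: DROP (t<28-4); WM=28
i=11 t=32 v=8: → [28,40),[21,33); WM=31

8 9 10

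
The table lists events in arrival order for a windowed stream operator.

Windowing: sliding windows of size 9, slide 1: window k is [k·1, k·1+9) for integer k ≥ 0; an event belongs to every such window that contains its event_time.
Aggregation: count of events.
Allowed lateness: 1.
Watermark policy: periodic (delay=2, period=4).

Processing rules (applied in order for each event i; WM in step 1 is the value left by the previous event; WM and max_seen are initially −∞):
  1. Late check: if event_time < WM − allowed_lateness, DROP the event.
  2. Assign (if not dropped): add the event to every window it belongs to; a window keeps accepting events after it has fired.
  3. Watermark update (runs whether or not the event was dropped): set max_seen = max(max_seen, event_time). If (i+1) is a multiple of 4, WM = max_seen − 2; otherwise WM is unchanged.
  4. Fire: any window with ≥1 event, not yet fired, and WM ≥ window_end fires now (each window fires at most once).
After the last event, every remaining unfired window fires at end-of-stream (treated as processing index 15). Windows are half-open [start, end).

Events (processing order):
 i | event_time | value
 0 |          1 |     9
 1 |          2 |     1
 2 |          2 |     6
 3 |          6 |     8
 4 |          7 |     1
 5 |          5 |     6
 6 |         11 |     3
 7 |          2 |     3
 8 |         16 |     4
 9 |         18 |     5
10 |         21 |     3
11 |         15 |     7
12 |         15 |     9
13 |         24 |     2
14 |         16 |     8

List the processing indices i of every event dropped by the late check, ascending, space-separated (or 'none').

i=0 t=1 v=9: → [1,10),[0,9); WM=−∞
i=1 t=2 v=1: → [2,11),[1,10),[0,9); WM=−∞
i=2 t=2 v=6: → [2,11),[1,10),[0,9); WM=−∞
i=3 t=6 v=8: → [6,15),[5,14),[4,13),[3,12),[2,11),[1,10),[0,9); WM=4
i=4 t=7 v=1: → [7,16),[6,15),[5,14),[4,13),[3,12),[2,11),[1,10),[0,9); WM=4
i=5 t=5 v=6: → [5,14),[4,13),[3,12),[2,11),[1,10),[0,9); WM=4
i=6 t=11 v=3: → [11,20),[10,19),[9,18),[8,17),[7,16),[6,15),[5,14),[4,13),[3,12); WM=4
i=7 t=2 v=3: DROP (t<4-1); WM=9; [0,9) fires=6
i=8 t=16 v=4: → [16,25),[15,24),[14,23),[13,22),[12,21),[11,20),[10,19),[9,18),[8,17); WM=9
i=9 t=18 v=5: → [18,27),[17,26),[16,25),[15,24),[14,23),[13,22),[12,21),[11,20),[10,19); WM=9
i=10 t=21 v=3: → [21,30),[20,29),[19,28),[18,27),[17,26),[16,25),[15,24),[14,23),[13,22); WM=9
i=11 t=15 v=7: → [15,24),[14,23),[13,22),[12,21),[11,20),[10,19),[9,18),[8,17),[7,16); WM=19; [1,10) fires=6 [2,11) fires=5 [3,12) fires=4 [4,13) fires=4 [5,14) fires=4 [6,15) fires=3 [7,16) fires=3 [8,17) fires=3 [9,18) fires=3 [10,19) fires=4
i=12 t=15 v=9: DROP (t<19-1); WM=19
i=13 t=24 v=2: → [24,33),[23,32),[22,31),[21,30),[20,29),[19,28),[18,27),[17,26),[16,25); WM=19
i=14 t=16 v=8: DROP (t<19-1); WM=19

7 12 14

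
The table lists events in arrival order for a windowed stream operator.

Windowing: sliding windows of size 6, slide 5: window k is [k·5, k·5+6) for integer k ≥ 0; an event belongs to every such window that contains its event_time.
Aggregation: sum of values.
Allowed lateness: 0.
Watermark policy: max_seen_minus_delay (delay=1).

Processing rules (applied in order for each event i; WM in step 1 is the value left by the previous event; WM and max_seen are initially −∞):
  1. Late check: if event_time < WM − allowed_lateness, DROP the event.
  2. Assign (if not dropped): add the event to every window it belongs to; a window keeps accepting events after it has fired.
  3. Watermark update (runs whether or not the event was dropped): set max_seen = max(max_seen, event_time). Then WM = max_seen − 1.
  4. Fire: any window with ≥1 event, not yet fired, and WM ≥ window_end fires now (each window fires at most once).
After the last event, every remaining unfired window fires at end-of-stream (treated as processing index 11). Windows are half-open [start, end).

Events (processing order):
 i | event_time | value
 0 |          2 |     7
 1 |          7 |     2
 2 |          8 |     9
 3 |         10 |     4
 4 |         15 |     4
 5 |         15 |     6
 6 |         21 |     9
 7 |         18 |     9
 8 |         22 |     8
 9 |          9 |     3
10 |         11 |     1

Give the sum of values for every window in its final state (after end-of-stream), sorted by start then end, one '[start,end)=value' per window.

[0,6)=7 [5,11)=15 [10,16)=14 [15,21)=10 [20,26)=17

i=0 t=2 v=7: → [0,6); WM=1
i=1 t=7 v=2: → [5,11); WM=6; [0,6) fires=7
i=2 t=8 v=9: → [5,11); WM=7
i=3 t=10 v=4: → [10,16),[5,11); WM=9
i=4 t=15 v=4: → [15,21),[10,16); WM=14; [5,11) fires=15
i=5 t=15 v=6: → [15,21),[10,16); WM=14
i=6 t=21 v=9: → [20,26); WM=20; [10,16) fires=14
i=7 t=18 v=9: DROP (t<20-0); WM=20
i=8 t=22 v=8: → [20,26); WM=21; [15,21) fires=10
i=9 t=9 v=3: DROP (t<21-0); WM=21
i=10 t=11 v=1: DROP (t<21-0); WM=21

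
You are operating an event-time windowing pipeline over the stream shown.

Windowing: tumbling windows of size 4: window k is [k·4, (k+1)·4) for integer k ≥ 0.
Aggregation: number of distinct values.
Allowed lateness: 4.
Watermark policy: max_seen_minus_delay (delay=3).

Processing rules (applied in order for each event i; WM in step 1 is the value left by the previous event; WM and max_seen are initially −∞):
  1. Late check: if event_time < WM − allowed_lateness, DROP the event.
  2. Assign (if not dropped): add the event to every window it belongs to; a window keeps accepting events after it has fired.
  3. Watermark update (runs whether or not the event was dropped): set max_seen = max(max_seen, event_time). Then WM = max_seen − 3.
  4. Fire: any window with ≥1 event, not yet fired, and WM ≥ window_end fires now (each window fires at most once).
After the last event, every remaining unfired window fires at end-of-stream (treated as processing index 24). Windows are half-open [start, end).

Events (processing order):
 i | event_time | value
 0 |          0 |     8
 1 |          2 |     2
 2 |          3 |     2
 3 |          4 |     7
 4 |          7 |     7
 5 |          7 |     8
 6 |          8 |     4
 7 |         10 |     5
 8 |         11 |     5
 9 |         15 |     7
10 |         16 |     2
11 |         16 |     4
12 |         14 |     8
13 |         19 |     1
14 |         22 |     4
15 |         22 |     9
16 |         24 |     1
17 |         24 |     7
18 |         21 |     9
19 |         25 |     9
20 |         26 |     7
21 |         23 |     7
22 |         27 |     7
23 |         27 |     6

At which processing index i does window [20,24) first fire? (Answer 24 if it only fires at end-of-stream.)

22

i=0 t=0 v=8: → [0,4); WM=-3
i=1 t=2 v=2: → [0,4); WM=-1
i=2 t=3 v=2: → [0,4); WM=0
i=3 t=4 v=7: → [4,8); WM=1
i=4 t=7 v=7: → [4,8); WM=4; [0,4) fires=2
i=5 t=7 v=8: → [4,8); WM=4
i=6 t=8 v=4: → [8,12); WM=5
i=7 t=10 v=5: → [8,12); WM=7
i=8 t=11 v=5: → [8,12); WM=8; [4,8) fires=2
i=9 t=15 v=7: → [12,16); WM=12; [8,12) fires=2
i=10 t=16 v=2: → [16,20); WM=13
i=11 t=16 v=4: → [16,20); WM=13
i=12 t=14 v=8: → [12,16); WM=13
i=13 t=19 v=1: → [16,20); WM=16; [12,16) fires=2
i=14 t=22 v=4: → [20,24); WM=19
i=15 t=22 v=9: → [20,24); WM=19
i=16 t=24 v=1: → [24,28); WM=21; [16,20) fires=3
i=17 t=24 v=7: → [24,28); WM=21
i=18 t=21 v=9: → [20,24); WM=21
i=19 t=25 v=9: → [24,28); WM=22
i=20 t=26 v=7: → [24,28); WM=23
i=21 t=23 v=7: → [20,24); WM=23
i=22 t=27 v=7: → [24,28); WM=24; [20,24) fires=3
i=23 t=27 v=6: → [24,28); WM=24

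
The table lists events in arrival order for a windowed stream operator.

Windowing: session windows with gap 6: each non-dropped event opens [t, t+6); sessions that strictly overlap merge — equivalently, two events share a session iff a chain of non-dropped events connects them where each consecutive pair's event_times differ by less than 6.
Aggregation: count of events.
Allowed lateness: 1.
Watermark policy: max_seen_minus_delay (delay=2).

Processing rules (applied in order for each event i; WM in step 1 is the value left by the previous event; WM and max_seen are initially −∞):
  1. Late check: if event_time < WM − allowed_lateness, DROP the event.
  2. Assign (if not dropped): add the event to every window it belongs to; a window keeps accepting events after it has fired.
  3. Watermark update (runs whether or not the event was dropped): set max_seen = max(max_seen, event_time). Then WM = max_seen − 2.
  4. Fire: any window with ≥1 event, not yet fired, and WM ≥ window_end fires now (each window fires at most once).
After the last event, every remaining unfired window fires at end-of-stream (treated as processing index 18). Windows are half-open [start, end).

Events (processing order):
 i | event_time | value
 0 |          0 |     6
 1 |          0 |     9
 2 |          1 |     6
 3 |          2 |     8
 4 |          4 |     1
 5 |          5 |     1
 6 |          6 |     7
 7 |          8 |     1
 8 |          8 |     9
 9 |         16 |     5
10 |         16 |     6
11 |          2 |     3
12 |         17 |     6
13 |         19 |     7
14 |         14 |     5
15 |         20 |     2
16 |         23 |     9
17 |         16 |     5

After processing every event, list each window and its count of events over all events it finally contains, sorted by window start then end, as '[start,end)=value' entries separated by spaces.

[0,14)=9 [16,29)=6

i=0 t=0 v=6: → [0,6); WM=-2
i=1 t=0 v=9: → [0,6); WM=-2
i=2 t=1 v=6: → [0,7); WM=-1
i=3 t=2 v=8: → [0,8); WM=0
i=4 t=4 v=1: → [0,10); WM=2
i=5 t=5 v=1: → [0,11); WM=3
i=6 t=6 v=7: → [0,12); WM=4
i=7 t=8 v=1: → [0,14); WM=6
i=8 t=8 v=9: → [0,14); WM=6
i=9 t=16 v=5: → [16,22); WM=14
i=10 t=16 v=6: → [16,22); WM=14
i=11 t=2 v=3: DROP (t<14-1); WM=14
i=12 t=17 v=6: → [16,23); WM=15
i=13 t=19 v=7: → [16,25); WM=17
i=14 t=14 v=5: DROP (t<17-1); WM=17
i=15 t=20 v=2: → [16,26); WM=18
i=16 t=23 v=9: → [16,29); WM=21
i=17 t=16 v=5: DROP (t<21-1); WM=21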